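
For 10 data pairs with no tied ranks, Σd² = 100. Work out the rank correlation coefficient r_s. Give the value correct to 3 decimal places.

0.394

ρ = 1 − 6Σd² / [n(n²−1)] = 1 − 6×100 / (10×99)
  = 1 − 600/990 = 1 − 0.6061 ≈ 0.394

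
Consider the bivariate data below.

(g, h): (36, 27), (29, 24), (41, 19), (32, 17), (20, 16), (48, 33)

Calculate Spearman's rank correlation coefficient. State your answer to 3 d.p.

0.714

Rank g: 4, 2, 5, 3, 1, 6
Rank h: 5, 4, 3, 2, 1, 6
d = rank(g) − rank(h): -1, -2, 2, 1, 0, 0; Σd² = 10
ρ = 1 − 6Σd² / [n(n²−1)] = 1 − 6×10 / (6×35) = 1 − 60/210 ≈ 0.714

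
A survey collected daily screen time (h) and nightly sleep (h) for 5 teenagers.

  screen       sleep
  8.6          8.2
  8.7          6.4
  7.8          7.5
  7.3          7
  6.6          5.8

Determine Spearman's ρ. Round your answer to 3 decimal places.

Rank screen: 4, 5, 3, 2, 1
Rank sleep: 5, 2, 4, 3, 1
d = rank(screen) − rank(sleep): -1, 3, -1, -1, 0; Σd² = 12
ρ = 1 − 6Σd² / [n(n²−1)] = 1 − 6×12 / (5×24) = 1 − 72/120 ≈ 0.400

0.400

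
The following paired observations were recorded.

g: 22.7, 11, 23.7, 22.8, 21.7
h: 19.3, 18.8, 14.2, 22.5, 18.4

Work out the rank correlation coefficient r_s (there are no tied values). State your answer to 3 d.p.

Rank g: 3, 1, 5, 4, 2
Rank h: 4, 3, 1, 5, 2
d = rank(g) − rank(h): -1, -2, 4, -1, 0; Σd² = 22
ρ = 1 − 6Σd² / [n(n²−1)] = 1 − 6×22 / (5×24) = 1 − 132/120 ≈ -0.100

-0.100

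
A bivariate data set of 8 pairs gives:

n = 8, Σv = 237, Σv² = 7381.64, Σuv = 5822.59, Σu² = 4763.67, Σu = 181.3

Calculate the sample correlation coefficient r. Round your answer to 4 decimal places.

r = (nΣuv − ΣuΣv) / √[(nΣu² − (Σu)²)(nΣv² − (Σv)²)]
Numerator: 8×5822.59 − 181.3×237 = 3612.62
Denominator: √[(38109.36 − 32869.69)(59053.12 − 56169)] = √[5239.67 × 2884.12] = 3887.3946
r = 3612.62 / 3887.3946 ≈ 0.9293

0.9293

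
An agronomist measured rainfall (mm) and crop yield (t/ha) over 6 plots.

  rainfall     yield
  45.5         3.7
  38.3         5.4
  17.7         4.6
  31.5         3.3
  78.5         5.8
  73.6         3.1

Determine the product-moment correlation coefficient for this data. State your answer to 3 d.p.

n = 6, Σx = 285.1, Σy = 25.9, Σx² = 16421.89, Σy² = 118.15, Σxy = 1244
nΣxy − ΣxΣy = 7464 − 7384.09 = 79.91
nΣx² − (Σx)² = 98531.34 − 81282.01 = 17249.33; nΣy² − (Σy)² = 708.9 − 670.81 = 38.09
r = 79.91 / √(17249.33 × 38.09) = 79.91 / 810.5720 ≈ 0.099

0.099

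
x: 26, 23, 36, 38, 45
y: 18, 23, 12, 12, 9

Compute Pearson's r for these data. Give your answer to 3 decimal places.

n = 5, Σx = 168, Σy = 74, Σx² = 5970, Σy² = 1222, Σxy = 2290
nΣxy − ΣxΣy = 11450 − 12432 = -982
nΣx² − (Σx)² = 29850 − 28224 = 1626; nΣy² − (Σy)² = 6110 − 5476 = 634
r = -982 / √(1626 × 634) = -982 / 1015.3246 ≈ -0.967

-0.967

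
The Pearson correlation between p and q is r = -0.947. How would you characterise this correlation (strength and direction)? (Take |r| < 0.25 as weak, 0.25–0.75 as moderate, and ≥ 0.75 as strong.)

r = -0.947 < 0 so the relationship is negative.
|r| = 0.947, which falls in the strong range.

strong negative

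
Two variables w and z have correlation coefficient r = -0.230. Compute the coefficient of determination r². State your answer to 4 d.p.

r² = (-0.230)² = 0.0529

0.0529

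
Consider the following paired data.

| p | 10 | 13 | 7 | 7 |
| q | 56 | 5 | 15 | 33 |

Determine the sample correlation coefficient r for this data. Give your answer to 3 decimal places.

n = 4, Σp = 37, Σq = 109, Σp² = 367, Σq² = 4475, Σpq = 961
nΣpq − ΣpΣq = 3844 − 4033 = -189
nΣp² − (Σp)² = 1468 − 1369 = 99; nΣq² − (Σq)² = 17900 − 11881 = 6019
r = -189 / √(99 × 6019) = -189 / 771.9333 ≈ -0.245

-0.245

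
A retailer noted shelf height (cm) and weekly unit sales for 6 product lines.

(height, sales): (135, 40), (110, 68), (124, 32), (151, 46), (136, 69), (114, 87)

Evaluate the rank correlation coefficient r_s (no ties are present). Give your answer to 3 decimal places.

-0.200

Rank height: 4, 1, 3, 6, 5, 2
Rank sales: 2, 4, 1, 3, 5, 6
d = rank(height) − rank(sales): 2, -3, 2, 3, 0, -4; Σd² = 42
ρ = 1 − 6Σd² / [n(n²−1)] = 1 − 6×42 / (6×35) = 1 − 252/210 ≈ -0.200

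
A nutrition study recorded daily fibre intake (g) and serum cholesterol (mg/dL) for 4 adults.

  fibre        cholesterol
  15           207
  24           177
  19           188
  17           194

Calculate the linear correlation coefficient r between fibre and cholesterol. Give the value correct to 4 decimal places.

n = 4, Σx = 75, Σy = 766, Σx² = 1451, Σy² = 147158, Σxy = 14223
nΣxy − ΣxΣy = 56892 − 57450 = -558
nΣx² − (Σx)² = 5804 − 5625 = 179; nΣy² − (Σy)² = 588632 − 586756 = 1876
r = -558 / √(179 × 1876) = -558 / 579.4860 ≈ -0.9629

-0.9629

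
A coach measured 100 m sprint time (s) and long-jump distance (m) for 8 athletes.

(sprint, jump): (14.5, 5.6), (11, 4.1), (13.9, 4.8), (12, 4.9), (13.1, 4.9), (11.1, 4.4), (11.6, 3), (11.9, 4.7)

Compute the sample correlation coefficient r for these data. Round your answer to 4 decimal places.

n = 8, Σx = 99.1, Σy = 36.4, Σx² = 1239.45, Σy² = 169.68, Σxy = 455.58
nΣxy − ΣxΣy = 3644.64 − 3607.24 = 37.4
nΣx² − (Σx)² = 9915.6 − 9820.81 = 94.79; nΣy² − (Σy)² = 1357.44 − 1324.96 = 32.48
r = 37.4 / √(94.79 × 32.48) = 37.4 / 55.4867 ≈ 0.6740

0.6740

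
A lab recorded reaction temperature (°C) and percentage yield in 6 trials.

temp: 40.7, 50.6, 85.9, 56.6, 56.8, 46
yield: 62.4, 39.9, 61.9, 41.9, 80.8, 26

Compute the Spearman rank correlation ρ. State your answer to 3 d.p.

Rank temp: 1, 3, 6, 4, 5, 2
Rank yield: 5, 2, 4, 3, 6, 1
d = rank(temp) − rank(yield): -4, 1, 2, 1, -1, 1; Σd² = 24
ρ = 1 − 6Σd² / [n(n²−1)] = 1 − 6×24 / (6×35) = 1 − 144/210 ≈ 0.314

0.314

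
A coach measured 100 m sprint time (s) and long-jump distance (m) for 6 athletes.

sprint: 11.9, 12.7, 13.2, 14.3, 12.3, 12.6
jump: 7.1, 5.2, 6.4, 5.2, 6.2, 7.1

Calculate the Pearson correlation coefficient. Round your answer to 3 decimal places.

-0.644

n = 6, Σx = 77, Σy = 37.2, Σx² = 991.68, Σy² = 234.3, Σxy = 475.09
nΣxy − ΣxΣy = 2850.54 − 2864.4 = -13.86
nΣx² − (Σx)² = 5950.08 − 5929 = 21.08; nΣy² − (Σy)² = 1405.8 − 1383.84 = 21.96
r = -13.86 / √(21.08 × 21.96) = -13.86 / 21.5155 ≈ -0.644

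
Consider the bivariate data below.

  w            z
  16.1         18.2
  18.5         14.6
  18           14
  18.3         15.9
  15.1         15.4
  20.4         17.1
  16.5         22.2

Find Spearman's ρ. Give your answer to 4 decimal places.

Rank w: 2, 6, 4, 5, 1, 7, 3
Rank z: 6, 2, 1, 4, 3, 5, 7
d = rank(w) − rank(z): -4, 4, 3, 1, -2, 2, -4; Σd² = 66
ρ = 1 − 6Σd² / [n(n²−1)] = 1 − 6×66 / (7×48) = 1 − 396/336 ≈ -0.1786

-0.1786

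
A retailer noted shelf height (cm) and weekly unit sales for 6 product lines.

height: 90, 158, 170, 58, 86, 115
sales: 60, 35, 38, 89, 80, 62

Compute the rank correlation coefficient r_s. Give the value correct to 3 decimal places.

-0.886

Rank height: 3, 5, 6, 1, 2, 4
Rank sales: 3, 1, 2, 6, 5, 4
d = rank(height) − rank(sales): 0, 4, 4, -5, -3, 0; Σd² = 66
ρ = 1 − 6Σd² / [n(n²−1)] = 1 − 6×66 / (6×35) = 1 − 396/210 ≈ -0.886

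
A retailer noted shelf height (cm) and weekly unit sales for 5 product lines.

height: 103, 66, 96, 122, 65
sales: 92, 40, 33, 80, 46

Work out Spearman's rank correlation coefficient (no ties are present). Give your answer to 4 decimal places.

0.5000

Rank height: 4, 2, 3, 5, 1
Rank sales: 5, 2, 1, 4, 3
d = rank(height) − rank(sales): -1, 0, 2, 1, -2; Σd² = 10
ρ = 1 − 6Σd² / [n(n²−1)] = 1 − 6×10 / (5×24) = 1 − 60/120 ≈ 0.5000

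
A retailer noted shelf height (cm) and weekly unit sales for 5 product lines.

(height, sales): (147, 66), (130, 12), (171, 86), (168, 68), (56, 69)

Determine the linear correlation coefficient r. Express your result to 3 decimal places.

n = 5, Σx = 672, Σy = 301, Σx² = 99110, Σy² = 21281, Σxy = 41256
nΣxy − ΣxΣy = 206280 − 202272 = 4008
nΣx² − (Σx)² = 495550 − 451584 = 43966; nΣy² − (Σy)² = 106405 − 90601 = 15804
r = 4008 / √(43966 × 15804) = 4008 / 26359.7926 ≈ 0.152

0.152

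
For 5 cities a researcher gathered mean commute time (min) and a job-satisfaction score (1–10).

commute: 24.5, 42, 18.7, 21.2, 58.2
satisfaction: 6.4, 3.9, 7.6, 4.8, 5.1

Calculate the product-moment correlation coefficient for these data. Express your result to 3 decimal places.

-0.552

n = 5, Σx = 164.6, Σy = 27.8, Σx² = 6550.62, Σy² = 162.98, Σxy = 861.3
nΣxy − ΣxΣy = 4306.5 − 4575.88 = -269.38
nΣx² − (Σx)² = 32753.1 − 27093.16 = 5659.94; nΣy² − (Σy)² = 814.9 − 772.84 = 42.06
r = -269.38 / √(5659.94 × 42.06) = -269.38 / 487.9109 ≈ -0.552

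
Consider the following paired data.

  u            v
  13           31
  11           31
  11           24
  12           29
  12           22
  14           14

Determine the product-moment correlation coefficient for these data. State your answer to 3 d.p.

n = 6, Σu = 73, Σv = 151, Σu² = 895, Σv² = 4019, Σuv = 1816
nΣuv − ΣuΣv = 10896 − 11023 = -127
nΣu² − (Σu)² = 5370 − 5329 = 41; nΣv² − (Σv)² = 24114 − 22801 = 1313
r = -127 / √(41 × 1313) = -127 / 232.0194 ≈ -0.547

-0.547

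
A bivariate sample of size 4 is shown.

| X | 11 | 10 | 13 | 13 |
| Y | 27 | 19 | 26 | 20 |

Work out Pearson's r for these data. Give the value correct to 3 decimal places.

0.218

n = 4, ΣX = 47, ΣY = 92, ΣX² = 559, ΣY² = 2166, ΣXY = 1085
nΣXY − ΣXΣY = 4340 − 4324 = 16
nΣX² − (ΣX)² = 2236 − 2209 = 27; nΣY² − (ΣY)² = 8664 − 8464 = 200
r = 16 / √(27 × 200) = 16 / 73.4847 ≈ 0.218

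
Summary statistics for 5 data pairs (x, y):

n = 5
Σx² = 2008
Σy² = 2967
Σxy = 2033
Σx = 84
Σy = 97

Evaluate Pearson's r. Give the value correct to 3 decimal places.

0.501

r = (nΣxy − ΣxΣy) / √[(nΣx² − (Σx)²)(nΣy² − (Σy)²)]
Numerator: 5×2033 − 84×97 = 2017
Denominator: √[(10040 − 7056)(14835 − 9409)] = √[2984 × 5426] = 4023.8270
r = 2017 / 4023.8270 ≈ 0.501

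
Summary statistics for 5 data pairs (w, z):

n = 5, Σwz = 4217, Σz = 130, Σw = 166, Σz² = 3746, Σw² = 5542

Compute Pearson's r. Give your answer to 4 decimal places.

r = (nΣwz − ΣwΣz) / √[(nΣw² − (Σw)²)(nΣz² − (Σz)²)]
Numerator: 5×4217 − 166×130 = -495
Denominator: √[(27710 − 27556)(18730 − 16900)] = √[154 × 1830] = 530.8672
r = -495 / 530.8672 ≈ -0.9324

-0.9324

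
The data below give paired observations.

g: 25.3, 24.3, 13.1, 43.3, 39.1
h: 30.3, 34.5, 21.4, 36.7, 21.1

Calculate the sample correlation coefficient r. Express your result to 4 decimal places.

n = 5, Σg = 145.1, Σh = 144, Σg² = 4805.89, Σh² = 4358.4, Σgh = 4299.4
nΣgh − ΣgΣh = 21497 − 20894.4 = 602.6
nΣg² − (Σg)² = 24029.45 − 21054.01 = 2975.44; nΣh² − (Σh)² = 21792 − 20736 = 1056
r = 602.6 / √(2975.44 × 1056) = 602.6 / 1772.5870 ≈ 0.3400

0.3400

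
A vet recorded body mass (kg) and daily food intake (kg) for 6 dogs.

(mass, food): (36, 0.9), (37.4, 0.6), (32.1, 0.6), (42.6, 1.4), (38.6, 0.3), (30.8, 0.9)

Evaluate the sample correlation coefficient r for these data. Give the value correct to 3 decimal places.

n = 6, Σx = 217.5, Σy = 4.7, Σx² = 7978.53, Σy² = 4.39, Σxy = 173.04
nΣxy − ΣxΣy = 1038.24 − 1022.25 = 15.99
nΣx² − (Σx)² = 47871.18 − 47306.25 = 564.93; nΣy² − (Σy)² = 26.34 − 22.09 = 4.25
r = 15.99 / √(564.93 × 4.25) = 15.99 / 48.9995 ≈ 0.326

0.326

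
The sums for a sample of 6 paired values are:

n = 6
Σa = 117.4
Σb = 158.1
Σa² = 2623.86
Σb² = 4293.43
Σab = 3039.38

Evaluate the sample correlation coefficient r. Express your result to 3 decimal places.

r = (nΣab − ΣaΣb) / √[(nΣa² − (Σa)²)(nΣb² − (Σb)²)]
Numerator: 6×3039.38 − 117.4×158.1 = -324.66
Denominator: √[(15743.16 − 13782.76)(25760.58 − 24995.61)] = √[1960.4 × 764.97] = 1224.6008
r = -324.66 / 1224.6008 ≈ -0.265

-0.265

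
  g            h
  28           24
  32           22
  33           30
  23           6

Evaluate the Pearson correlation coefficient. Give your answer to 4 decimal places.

n = 4, Σg = 116, Σh = 82, Σg² = 3426, Σh² = 1996, Σgh = 2504
nΣgh − ΣgΣh = 10016 − 9512 = 504
nΣg² − (Σg)² = 13704 − 13456 = 248; nΣh² − (Σh)² = 7984 − 6724 = 1260
r = 504 / √(248 × 1260) = 504 / 558.9991 ≈ 0.9016

0.9016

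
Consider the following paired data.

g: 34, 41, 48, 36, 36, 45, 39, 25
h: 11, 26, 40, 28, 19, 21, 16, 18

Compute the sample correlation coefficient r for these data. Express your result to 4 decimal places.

n = 8, Σg = 304, Σh = 179, Σg² = 11904, Σh² = 4563, Σgh = 7071
nΣgh − ΣgΣh = 56568 − 54416 = 2152
nΣg² − (Σg)² = 95232 − 92416 = 2816; nΣh² − (Σh)² = 36504 − 32041 = 4463
r = 2152 / √(2816 × 4463) = 2152 / 3545.1104 ≈ 0.6070

0.6070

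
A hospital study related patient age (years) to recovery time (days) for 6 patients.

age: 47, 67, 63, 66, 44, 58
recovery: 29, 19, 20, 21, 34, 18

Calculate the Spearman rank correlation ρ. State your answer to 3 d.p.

Rank age: 2, 6, 4, 5, 1, 3
Rank recovery: 5, 2, 3, 4, 6, 1
d = rank(age) − rank(recovery): -3, 4, 1, 1, -5, 2; Σd² = 56
ρ = 1 − 6Σd² / [n(n²−1)] = 1 − 6×56 / (6×35) = 1 − 336/210 ≈ -0.600

-0.600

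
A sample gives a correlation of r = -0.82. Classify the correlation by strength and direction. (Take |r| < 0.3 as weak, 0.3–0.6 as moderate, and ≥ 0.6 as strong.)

strong negative

r = -0.82 < 0 so the relationship is negative.
|r| = 0.82, which falls in the strong range.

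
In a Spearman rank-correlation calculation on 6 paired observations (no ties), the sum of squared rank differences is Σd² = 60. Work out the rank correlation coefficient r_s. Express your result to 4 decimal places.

ρ = 1 − 6Σd² / [n(n²−1)] = 1 − 6×60 / (6×35)
  = 1 − 360/210 = 1 − 1.71429 ≈ -0.7143

-0.7143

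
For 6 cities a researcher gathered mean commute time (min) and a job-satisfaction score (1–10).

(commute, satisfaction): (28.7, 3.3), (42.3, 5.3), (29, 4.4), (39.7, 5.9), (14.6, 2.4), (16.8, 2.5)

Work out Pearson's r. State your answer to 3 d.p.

0.949

n = 6, Σx = 171.1, Σy = 23.8, Σx² = 5525.47, Σy² = 105.16, Σxy = 757.77
nΣxy − ΣxΣy = 4546.62 − 4072.18 = 474.44
nΣx² − (Σx)² = 33152.82 − 29275.21 = 3877.61; nΣy² − (Σy)² = 630.96 − 566.44 = 64.52
r = 474.44 / √(3877.61 × 64.52) = 474.44 / 500.1834 ≈ 0.949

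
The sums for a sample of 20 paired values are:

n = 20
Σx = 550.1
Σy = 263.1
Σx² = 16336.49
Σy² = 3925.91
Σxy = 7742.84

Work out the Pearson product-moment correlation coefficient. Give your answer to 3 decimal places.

0.676

r = (nΣxy − ΣxΣy) / √[(nΣx² − (Σx)²)(nΣy² − (Σy)²)]
Numerator: 20×7742.84 − 550.1×263.1 = 10125.49
Denominator: √[(326729.8 − 302610.01)(78518.2 − 69221.61)] = √[24119.79 × 9296.59] = 14974.3714
r = 10125.49 / 14974.3714 ≈ 0.676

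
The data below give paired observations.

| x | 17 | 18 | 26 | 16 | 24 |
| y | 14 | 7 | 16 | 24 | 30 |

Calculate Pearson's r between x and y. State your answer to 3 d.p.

0.284

n = 5, Σx = 101, Σy = 91, Σx² = 2121, Σy² = 1977, Σxy = 1884
nΣxy − ΣxΣy = 9420 − 9191 = 229
nΣx² − (Σx)² = 10605 − 10201 = 404; nΣy² − (Σy)² = 9885 − 8281 = 1604
r = 229 / √(404 × 1604) = 229 / 804.9944 ≈ 0.284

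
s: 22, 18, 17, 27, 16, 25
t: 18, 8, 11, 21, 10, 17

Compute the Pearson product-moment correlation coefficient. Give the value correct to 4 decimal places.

n = 6, Σs = 125, Σt = 85, Σs² = 2707, Σt² = 1339, Σst = 1879
nΣst − ΣsΣt = 11274 − 10625 = 649
nΣs² − (Σs)² = 16242 − 15625 = 617; nΣt² − (Σt)² = 8034 − 7225 = 809
r = 649 / √(617 × 809) = 649 / 706.5076 ≈ 0.9186

0.9186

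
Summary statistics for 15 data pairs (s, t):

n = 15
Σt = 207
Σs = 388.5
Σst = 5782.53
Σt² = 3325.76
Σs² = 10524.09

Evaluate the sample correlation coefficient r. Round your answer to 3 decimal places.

r = (nΣst − ΣsΣt) / √[(nΣs² − (Σs)²)(nΣt² − (Σt)²)]
Numerator: 15×5782.53 − 388.5×207 = 6318.45
Denominator: √[(157861.35 − 150932.25)(49886.4 − 42849)] = √[6929.1 × 7037.4] = 6983.0401
r = 6318.45 / 6983.0401 ≈ 0.905

0.905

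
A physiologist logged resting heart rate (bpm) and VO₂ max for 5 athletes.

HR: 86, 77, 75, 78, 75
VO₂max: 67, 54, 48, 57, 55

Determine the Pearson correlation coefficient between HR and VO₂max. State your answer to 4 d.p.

n = 5, Σx = 391, Σy = 281, Σx² = 30659, Σy² = 15983, Σxy = 22091
nΣxy − ΣxΣy = 110455 − 109871 = 584
nΣx² − (Σx)² = 153295 − 152881 = 414; nΣy² − (Σy)² = 79915 − 78961 = 954
r = 584 / √(414 × 954) = 584 / 628.4552 ≈ 0.9293

0.9293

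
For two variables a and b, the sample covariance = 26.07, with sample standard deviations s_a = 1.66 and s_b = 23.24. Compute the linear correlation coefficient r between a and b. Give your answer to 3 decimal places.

r = Cov(a,b) / (s_a · s_b) = 26.07 / (1.66 × 23.24)
  = 26.07 / 38.5784 ≈ 0.676

0.676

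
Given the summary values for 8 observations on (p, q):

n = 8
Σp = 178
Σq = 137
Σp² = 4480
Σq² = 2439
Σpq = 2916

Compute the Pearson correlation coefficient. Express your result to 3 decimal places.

-0.602

r = (nΣpq − ΣpΣq) / √[(nΣp² − (Σp)²)(nΣq² − (Σq)²)]
Numerator: 8×2916 − 178×137 = -1058
Denominator: √[(35840 − 31684)(19512 − 18769)] = √[4156 × 743] = 1757.2444
r = -1058 / 1757.2444 ≈ -0.602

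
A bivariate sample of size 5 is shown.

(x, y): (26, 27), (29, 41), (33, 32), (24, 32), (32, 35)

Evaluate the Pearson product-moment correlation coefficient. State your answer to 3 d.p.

0.323

n = 5, Σx = 144, Σy = 167, Σx² = 4206, Σy² = 5683, Σxy = 4835
nΣxy − ΣxΣy = 24175 − 24048 = 127
nΣx² − (Σx)² = 21030 − 20736 = 294; nΣy² − (Σy)² = 28415 − 27889 = 526
r = 127 / √(294 × 526) = 127 / 393.2480 ≈ 0.323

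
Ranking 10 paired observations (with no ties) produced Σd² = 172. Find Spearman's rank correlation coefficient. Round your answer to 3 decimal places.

-0.042

ρ = 1 − 6Σd² / [n(n²−1)] = 1 − 6×172 / (10×99)
  = 1 − 1032/990 = 1 − 1.0424 ≈ -0.042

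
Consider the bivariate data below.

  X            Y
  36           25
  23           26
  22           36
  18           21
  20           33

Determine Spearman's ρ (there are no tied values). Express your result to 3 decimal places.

Rank X: 5, 4, 3, 1, 2
Rank Y: 2, 3, 5, 1, 4
d = rank(X) − rank(Y): 3, 1, -2, 0, -2; Σd² = 18
ρ = 1 − 6Σd² / [n(n²−1)] = 1 − 6×18 / (5×24) = 1 − 108/120 ≈ 0.100

0.100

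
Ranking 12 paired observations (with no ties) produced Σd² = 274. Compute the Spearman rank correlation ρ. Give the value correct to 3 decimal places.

ρ = 1 − 6Σd² / [n(n²−1)] = 1 − 6×274 / (12×143)
  = 1 − 1644/1716 = 1 − 0.9580 ≈ 0.042

0.042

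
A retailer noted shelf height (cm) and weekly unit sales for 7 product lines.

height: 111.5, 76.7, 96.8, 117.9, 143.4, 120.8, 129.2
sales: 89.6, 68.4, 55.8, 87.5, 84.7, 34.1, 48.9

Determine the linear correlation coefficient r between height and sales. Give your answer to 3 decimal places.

0.066

n = 7, Σx = 796.3, Σy = 469, Σx² = 93434.63, Σy² = 34204.72, Σxy = 53537.51
nΣxy − ΣxΣy = 374762.57 − 373464.7 = 1297.87
nΣx² − (Σx)² = 654042.41 − 634093.69 = 19948.72; nΣy² − (Σy)² = 239433.04 − 219961 = 19472.04
r = 1297.87 / √(19948.72 × 19472.04) = 1297.87 / 19708.9389 ≈ 0.066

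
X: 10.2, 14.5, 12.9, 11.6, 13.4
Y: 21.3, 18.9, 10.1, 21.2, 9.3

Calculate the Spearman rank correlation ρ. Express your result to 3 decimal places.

-0.700

Rank X: 1, 5, 3, 2, 4
Rank Y: 5, 3, 2, 4, 1
d = rank(X) − rank(Y): -4, 2, 1, -2, 3; Σd² = 34
ρ = 1 − 6Σd² / [n(n²−1)] = 1 − 6×34 / (5×24) = 1 − 204/120 ≈ -0.700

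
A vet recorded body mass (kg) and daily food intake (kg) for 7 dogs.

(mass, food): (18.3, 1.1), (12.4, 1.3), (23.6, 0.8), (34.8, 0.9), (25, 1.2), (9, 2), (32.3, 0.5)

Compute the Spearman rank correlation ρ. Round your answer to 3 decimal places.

Rank mass: 3, 2, 4, 7, 5, 1, 6
Rank food: 4, 6, 2, 3, 5, 7, 1
d = rank(mass) − rank(food): -1, -4, 2, 4, 0, -6, 5; Σd² = 98
ρ = 1 − 6Σd² / [n(n²−1)] = 1 − 6×98 / (7×48) = 1 − 588/336 ≈ -0.750

-0.750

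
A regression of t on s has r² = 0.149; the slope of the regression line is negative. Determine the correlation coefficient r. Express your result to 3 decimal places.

|r| = √0.149 = 0.386
The association is negative, so r = −0.386.

-0.386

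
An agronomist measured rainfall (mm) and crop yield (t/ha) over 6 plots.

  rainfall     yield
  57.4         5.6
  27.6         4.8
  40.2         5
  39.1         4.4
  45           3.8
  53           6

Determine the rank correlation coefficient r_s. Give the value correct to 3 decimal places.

0.543

Rank rainfall: 6, 1, 3, 2, 4, 5
Rank yield: 5, 3, 4, 2, 1, 6
d = rank(rainfall) − rank(yield): 1, -2, -1, 0, 3, -1; Σd² = 16
ρ = 1 − 6Σd² / [n(n²−1)] = 1 − 6×16 / (6×35) = 1 − 96/210 ≈ 0.543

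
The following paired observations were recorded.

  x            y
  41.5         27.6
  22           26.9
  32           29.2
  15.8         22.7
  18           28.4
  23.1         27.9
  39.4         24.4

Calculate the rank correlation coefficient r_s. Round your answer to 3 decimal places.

0.179

Rank x: 7, 3, 5, 1, 2, 4, 6
Rank y: 4, 3, 7, 1, 6, 5, 2
d = rank(x) − rank(y): 3, 0, -2, 0, -4, -1, 4; Σd² = 46
ρ = 1 − 6Σd² / [n(n²−1)] = 1 − 6×46 / (7×48) = 1 − 276/336 ≈ 0.179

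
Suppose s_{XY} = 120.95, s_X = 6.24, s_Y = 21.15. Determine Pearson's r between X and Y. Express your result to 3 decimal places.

0.916

r = Cov(X,Y) / (s_X · s_Y) = 120.95 / (6.24 × 21.15)
  = 120.95 / 131.9760 ≈ 0.916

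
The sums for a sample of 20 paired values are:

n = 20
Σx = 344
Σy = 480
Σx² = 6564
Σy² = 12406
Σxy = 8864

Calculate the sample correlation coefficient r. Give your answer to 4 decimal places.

r = (nΣxy − ΣxΣy) / √[(nΣx² − (Σx)²)(nΣy² − (Σy)²)]
Numerator: 20×8864 − 344×480 = 12160
Denominator: √[(131280 − 118336)(248120 − 230400)] = √[12944 × 17720] = 15144.8896
r = 12160 / 15144.8896 ≈ 0.8029

0.8029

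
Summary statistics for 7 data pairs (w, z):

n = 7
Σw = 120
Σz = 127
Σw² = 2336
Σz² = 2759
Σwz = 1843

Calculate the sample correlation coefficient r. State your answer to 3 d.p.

r = (nΣwz − ΣwΣz) / √[(nΣw² − (Σw)²)(nΣz² − (Σz)²)]
Numerator: 7×1843 − 120×127 = -2339
Denominator: √[(16352 − 14400)(19313 − 16129)] = √[1952 × 3184] = 2493.0239
r = -2339 / 2493.0239 ≈ -0.938

-0.938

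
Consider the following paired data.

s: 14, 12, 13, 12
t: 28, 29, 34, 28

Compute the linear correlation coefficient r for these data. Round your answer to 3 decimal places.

0.091

n = 4, Σs = 51, Σt = 119, Σs² = 653, Σt² = 3565, Σst = 1518
nΣst − ΣsΣt = 6072 − 6069 = 3
nΣs² − (Σs)² = 2612 − 2601 = 11; nΣt² − (Σt)² = 14260 − 14161 = 99
r = 3 / √(11 × 99) = 3 / 33.0000 ≈ 0.091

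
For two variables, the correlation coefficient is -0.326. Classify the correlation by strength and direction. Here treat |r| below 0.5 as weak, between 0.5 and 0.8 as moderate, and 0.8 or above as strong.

r = -0.326 < 0 so the relationship is negative.
|r| = 0.326, which falls in the weak range.

weak negative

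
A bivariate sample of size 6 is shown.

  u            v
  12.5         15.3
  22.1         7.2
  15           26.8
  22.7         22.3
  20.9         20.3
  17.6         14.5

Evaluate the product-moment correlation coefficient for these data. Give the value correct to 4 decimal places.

-0.1884

n = 6, Σu = 110.8, Σv = 106.4, Σu² = 2131.52, Σv² = 2123.8, Σuv = 1938.05
nΣuv − ΣuΣv = 11628.3 − 11789.12 = -160.82
nΣu² − (Σu)² = 12789.12 − 12276.64 = 512.48; nΣv² − (Σv)² = 12742.8 − 11320.96 = 1421.84
r = -160.82 / √(512.48 × 1421.84) = -160.82 / 853.6185 ≈ -0.1884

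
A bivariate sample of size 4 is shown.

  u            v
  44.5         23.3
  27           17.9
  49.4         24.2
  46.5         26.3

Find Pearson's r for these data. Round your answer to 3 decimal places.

n = 4, Σu = 167.4, Σv = 91.7, Σu² = 7311.86, Σv² = 2140.63, Σuv = 3938.58
nΣuv − ΣuΣv = 15754.32 − 15350.58 = 403.74
nΣu² − (Σu)² = 29247.44 − 28022.76 = 1224.68; nΣv² − (Σv)² = 8562.52 − 8408.89 = 153.63
r = 403.74 / √(1224.68 × 153.63) = 403.74 / 433.7598 ≈ 0.931

0.931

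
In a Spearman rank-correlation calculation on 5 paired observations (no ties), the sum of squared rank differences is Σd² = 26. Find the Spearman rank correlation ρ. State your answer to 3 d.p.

-0.300

ρ = 1 − 6Σd² / [n(n²−1)] = 1 − 6×26 / (5×24)
  = 1 − 156/120 = 1 − 1.3000 ≈ -0.300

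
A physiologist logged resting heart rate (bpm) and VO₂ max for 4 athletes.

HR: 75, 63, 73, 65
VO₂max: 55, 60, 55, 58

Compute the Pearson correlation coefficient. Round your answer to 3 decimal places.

-0.971

n = 4, Σx = 276, Σy = 228, Σx² = 19148, Σy² = 13014, Σxy = 15690
nΣxy − ΣxΣy = 62760 − 62928 = -168
nΣx² − (Σx)² = 76592 − 76176 = 416; nΣy² − (Σy)² = 52056 − 51984 = 72
r = -168 / √(416 × 72) = -168 / 173.0665 ≈ -0.971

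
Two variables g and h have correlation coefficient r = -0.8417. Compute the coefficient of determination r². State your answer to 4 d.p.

0.7085

r² = (-0.8417)² = 0.7085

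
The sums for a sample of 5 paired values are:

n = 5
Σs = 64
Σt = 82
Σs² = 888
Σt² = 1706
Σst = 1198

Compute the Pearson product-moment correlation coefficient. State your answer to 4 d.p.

r = (nΣst − ΣsΣt) / √[(nΣs² − (Σs)²)(nΣt² − (Σt)²)]
Numerator: 5×1198 − 64×82 = 742
Denominator: √[(4440 − 4096)(8530 − 6724)] = √[344 × 1806] = 788.2030
r = 742 / 788.2030 ≈ 0.9414

0.9414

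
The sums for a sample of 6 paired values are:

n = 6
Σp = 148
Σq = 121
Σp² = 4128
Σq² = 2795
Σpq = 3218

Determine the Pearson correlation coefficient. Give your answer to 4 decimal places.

0.5670

r = (nΣpq − ΣpΣq) / √[(nΣp² − (Σp)²)(nΣq² − (Σq)²)]
Numerator: 6×3218 − 148×121 = 1400
Denominator: √[(24768 − 21904)(16770 − 14641)] = √[2864 × 2129] = 2469.3027
r = 1400 / 2469.3027 ≈ 0.5670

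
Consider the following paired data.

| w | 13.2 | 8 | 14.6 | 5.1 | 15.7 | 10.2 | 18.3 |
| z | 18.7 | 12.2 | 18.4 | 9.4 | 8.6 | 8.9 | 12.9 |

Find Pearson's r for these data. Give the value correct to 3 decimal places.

n = 7, Σw = 85.1, Σz = 89.1, Σw² = 1162.83, Σz² = 1245.03, Σwz = 1122.89
nΣwz − ΣwΣz = 7860.23 − 7582.41 = 277.82
nΣw² − (Σw)² = 8139.81 − 7242.01 = 897.8; nΣz² − (Σz)² = 8715.21 − 7938.81 = 776.4
r = 277.82 / √(897.8 × 776.4) = 277.82 / 834.8964 ≈ 0.333

0.333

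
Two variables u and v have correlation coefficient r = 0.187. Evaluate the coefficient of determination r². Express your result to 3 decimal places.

0.035

r² = (0.187)² = 0.035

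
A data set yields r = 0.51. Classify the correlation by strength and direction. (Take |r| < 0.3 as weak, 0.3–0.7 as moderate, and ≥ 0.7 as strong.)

r = 0.51 > 0 so the relationship is positive.
|r| = 0.51, which falls in the moderate range.

moderate positive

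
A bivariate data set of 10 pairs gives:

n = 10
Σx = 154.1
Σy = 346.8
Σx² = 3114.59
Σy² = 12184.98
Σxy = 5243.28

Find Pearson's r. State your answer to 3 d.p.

r = (nΣxy − ΣxΣy) / √[(nΣx² − (Σx)²)(nΣy² − (Σy)²)]
Numerator: 10×5243.28 − 154.1×346.8 = -1009.08
Denominator: √[(31145.9 − 23746.81)(121849.8 − 120270.24)] = √[7399.09 × 1579.56] = 3418.6703
r = -1009.08 / 3418.6703 ≈ -0.295

-0.295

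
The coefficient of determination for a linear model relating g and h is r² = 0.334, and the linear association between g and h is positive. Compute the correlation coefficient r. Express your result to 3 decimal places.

|r| = √0.334 = 0.578
The association is positive, so r = 0.578.

0.578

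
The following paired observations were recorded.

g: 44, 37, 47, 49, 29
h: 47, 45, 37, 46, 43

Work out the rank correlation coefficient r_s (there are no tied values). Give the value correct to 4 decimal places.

0.2000

Rank g: 3, 2, 4, 5, 1
Rank h: 5, 3, 1, 4, 2
d = rank(g) − rank(h): -2, -1, 3, 1, -1; Σd² = 16
ρ = 1 − 6Σd² / [n(n²−1)] = 1 − 6×16 / (5×24) = 1 − 96/120 ≈ 0.2000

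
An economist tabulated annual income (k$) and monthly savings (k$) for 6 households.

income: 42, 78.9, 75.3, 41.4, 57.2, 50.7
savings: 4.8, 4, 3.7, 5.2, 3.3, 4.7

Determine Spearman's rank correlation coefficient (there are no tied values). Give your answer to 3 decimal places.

-0.771

Rank income: 2, 6, 5, 1, 4, 3
Rank savings: 5, 3, 2, 6, 1, 4
d = rank(income) − rank(savings): -3, 3, 3, -5, 3, -1; Σd² = 62
ρ = 1 − 6Σd² / [n(n²−1)] = 1 − 6×62 / (6×35) = 1 − 372/210 ≈ -0.771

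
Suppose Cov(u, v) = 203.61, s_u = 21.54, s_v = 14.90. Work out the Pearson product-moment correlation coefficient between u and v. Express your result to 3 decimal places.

r = Cov(u,v) / (s_u · s_v) = 203.61 / (21.54 × 14.90)
  = 203.61 / 320.9460 ≈ 0.634

0.634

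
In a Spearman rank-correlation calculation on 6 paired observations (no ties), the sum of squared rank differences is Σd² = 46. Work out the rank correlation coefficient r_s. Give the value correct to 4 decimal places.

-0.3143

ρ = 1 − 6Σd² / [n(n²−1)] = 1 − 6×46 / (6×35)
  = 1 − 276/210 = 1 − 1.31429 ≈ -0.3143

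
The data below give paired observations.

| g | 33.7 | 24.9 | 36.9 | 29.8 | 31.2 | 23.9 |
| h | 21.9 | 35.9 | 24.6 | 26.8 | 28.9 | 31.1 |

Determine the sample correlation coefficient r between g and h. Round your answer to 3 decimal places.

-0.836

n = 6, Σg = 180.4, Σh = 169.2, Σg² = 5550, Σh² = 4894.24, Σgh = 4983.29
nΣgh − ΣgΣh = 29899.74 − 30523.68 = -623.94
nΣg² − (Σg)² = 33300 − 32544.16 = 755.84; nΣh² − (Σh)² = 29365.44 − 28628.64 = 736.8
r = -623.94 / √(755.84 × 736.8) = -623.94 / 746.2593 ≈ -0.836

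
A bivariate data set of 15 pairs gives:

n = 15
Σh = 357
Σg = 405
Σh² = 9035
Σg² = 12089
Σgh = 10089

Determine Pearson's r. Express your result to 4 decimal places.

0.5709

r = (nΣgh − ΣgΣh) / √[(nΣg² − (Σg)²)(nΣh² − (Σh)²)]
Numerator: 15×10089 − 405×357 = 6750
Denominator: √[(181335 − 164025)(135525 − 127449)] = √[17310 × 8076] = 11823.5172
r = 6750 / 11823.5172 ≈ 0.5709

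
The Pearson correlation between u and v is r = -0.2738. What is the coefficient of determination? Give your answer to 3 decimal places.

0.075

r² = (-0.2738)² = 0.075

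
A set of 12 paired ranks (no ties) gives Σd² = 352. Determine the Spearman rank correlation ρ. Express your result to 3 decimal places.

ρ = 1 − 6Σd² / [n(n²−1)] = 1 − 6×352 / (12×143)
  = 1 − 2112/1716 = 1 − 1.2308 ≈ -0.231

-0.231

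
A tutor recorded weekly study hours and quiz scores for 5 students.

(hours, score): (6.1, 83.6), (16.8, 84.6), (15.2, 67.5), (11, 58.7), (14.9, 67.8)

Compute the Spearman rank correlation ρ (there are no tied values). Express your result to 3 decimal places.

0.300

Rank hours: 1, 5, 4, 2, 3
Rank score: 4, 5, 2, 1, 3
d = rank(hours) − rank(score): -3, 0, 2, 1, 0; Σd² = 14
ρ = 1 − 6Σd² / [n(n²−1)] = 1 − 6×14 / (5×24) = 1 − 84/120 ≈ 0.300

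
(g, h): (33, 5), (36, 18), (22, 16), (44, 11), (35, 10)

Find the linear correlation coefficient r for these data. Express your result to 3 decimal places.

n = 5, Σg = 170, Σh = 60, Σg² = 6030, Σh² = 826, Σgh = 1999
nΣgh − ΣgΣh = 9995 − 10200 = -205
nΣg² − (Σg)² = 30150 − 28900 = 1250; nΣh² − (Σh)² = 4130 − 3600 = 530
r = -205 / √(1250 × 530) = -205 / 813.9410 ≈ -0.252

-0.252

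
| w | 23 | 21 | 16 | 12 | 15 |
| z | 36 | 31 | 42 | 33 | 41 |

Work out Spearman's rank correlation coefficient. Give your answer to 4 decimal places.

-0.1000

Rank w: 5, 4, 3, 1, 2
Rank z: 3, 1, 5, 2, 4
d = rank(w) − rank(z): 2, 3, -2, -1, -2; Σd² = 22
ρ = 1 − 6Σd² / [n(n²−1)] = 1 − 6×22 / (5×24) = 1 − 132/120 ≈ -0.1000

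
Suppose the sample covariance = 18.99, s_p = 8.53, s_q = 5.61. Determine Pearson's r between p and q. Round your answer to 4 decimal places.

r = Cov(p,q) / (s_p · s_q) = 18.99 / (8.53 × 5.61)
  = 18.99 / 47.8533 ≈ 0.3968

0.3968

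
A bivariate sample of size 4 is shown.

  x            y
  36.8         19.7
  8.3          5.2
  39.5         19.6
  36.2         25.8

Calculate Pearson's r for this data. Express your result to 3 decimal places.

0.918

n = 4, Σx = 120.8, Σy = 70.3, Σx² = 4293.82, Σy² = 1464.93, Σxy = 2476.28
nΣxy − ΣxΣy = 9905.12 − 8492.24 = 1412.88
nΣx² − (Σx)² = 17175.28 − 14592.64 = 2582.64; nΣy² − (Σy)² = 5859.72 − 4942.09 = 917.63
r = 1412.88 / √(2582.64 × 917.63) = 1412.88 / 1539.4505 ≈ 0.918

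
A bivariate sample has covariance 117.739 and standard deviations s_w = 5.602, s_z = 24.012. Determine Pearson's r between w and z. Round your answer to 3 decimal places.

0.875

r = Cov(w,z) / (s_w · s_z) = 117.739 / (5.602 × 24.012)
  = 117.739 / 134.5152 ≈ 0.875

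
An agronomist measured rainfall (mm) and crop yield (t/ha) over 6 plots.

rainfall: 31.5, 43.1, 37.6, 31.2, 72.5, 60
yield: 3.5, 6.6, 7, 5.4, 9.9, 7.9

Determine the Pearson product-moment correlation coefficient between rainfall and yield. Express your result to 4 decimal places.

0.9036

n = 6, Σx = 275.9, Σy = 40.3, Σx² = 14093.31, Σy² = 294.39, Σxy = 2018.14
nΣxy − ΣxΣy = 12108.84 − 11118.77 = 990.07
nΣx² − (Σx)² = 84559.86 − 76120.81 = 8439.05; nΣy² − (Σy)² = 1766.34 − 1624.09 = 142.25
r = 990.07 / √(8439.05 × 142.25) = 990.07 / 1095.6527 ≈ 0.9036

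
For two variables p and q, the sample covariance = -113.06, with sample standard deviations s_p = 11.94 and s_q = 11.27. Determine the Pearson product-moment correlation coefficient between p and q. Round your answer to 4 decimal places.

r = Cov(p,q) / (s_p · s_q) = -113.06 / (11.94 × 11.27)
  = -113.06 / 134.5638 ≈ -0.8402

-0.8402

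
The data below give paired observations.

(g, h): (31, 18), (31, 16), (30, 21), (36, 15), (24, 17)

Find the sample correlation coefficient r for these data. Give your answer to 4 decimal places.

n = 5, Σg = 152, Σh = 87, Σg² = 4694, Σh² = 1535, Σgh = 2632
nΣgh − ΣgΣh = 13160 − 13224 = -64
nΣg² − (Σg)² = 23470 − 23104 = 366; nΣh² − (Σh)² = 7675 − 7569 = 106
r = -64 / √(366 × 106) = -64 / 196.9670 ≈ -0.3249

-0.3249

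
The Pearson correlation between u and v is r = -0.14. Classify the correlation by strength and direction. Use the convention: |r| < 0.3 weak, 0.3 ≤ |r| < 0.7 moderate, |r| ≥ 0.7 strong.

r = -0.14 < 0 so the relationship is negative.
|r| = 0.14, which falls in the weak range.

weak negative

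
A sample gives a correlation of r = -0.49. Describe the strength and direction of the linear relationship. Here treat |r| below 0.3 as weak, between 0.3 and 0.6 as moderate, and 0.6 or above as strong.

r = -0.49 < 0 so the relationship is negative.
|r| = 0.49, which falls in the moderate range.

moderate negative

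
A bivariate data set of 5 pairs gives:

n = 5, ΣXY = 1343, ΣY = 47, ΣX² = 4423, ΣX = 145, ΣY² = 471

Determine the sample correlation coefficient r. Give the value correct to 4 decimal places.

-0.2507

r = (nΣXY − ΣXΣY) / √[(nΣX² − (ΣX)²)(nΣY² − (ΣY)²)]
Numerator: 5×1343 − 145×47 = -100
Denominator: √[(22115 − 21025)(2355 − 2209)] = √[1090 × 146] = 398.9236
r = -100 / 398.9236 ≈ -0.2507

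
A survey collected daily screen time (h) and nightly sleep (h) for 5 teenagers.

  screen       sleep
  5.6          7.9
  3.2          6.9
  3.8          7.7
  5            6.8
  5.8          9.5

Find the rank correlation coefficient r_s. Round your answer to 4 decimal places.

Rank screen: 4, 1, 2, 3, 5
Rank sleep: 4, 2, 3, 1, 5
d = rank(screen) − rank(sleep): 0, -1, -1, 2, 0; Σd² = 6
ρ = 1 − 6Σd² / [n(n²−1)] = 1 − 6×6 / (5×24) = 1 − 36/120 ≈ 0.7000

0.7000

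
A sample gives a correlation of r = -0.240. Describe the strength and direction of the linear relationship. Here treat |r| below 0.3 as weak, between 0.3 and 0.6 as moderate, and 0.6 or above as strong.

r = -0.240 < 0 so the relationship is negative.
|r| = 0.240, which falls in the weak range.

weak negative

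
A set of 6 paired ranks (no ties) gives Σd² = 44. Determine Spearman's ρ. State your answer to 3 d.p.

-0.257

ρ = 1 − 6Σd² / [n(n²−1)] = 1 − 6×44 / (6×35)
  = 1 − 264/210 = 1 − 1.2571 ≈ -0.257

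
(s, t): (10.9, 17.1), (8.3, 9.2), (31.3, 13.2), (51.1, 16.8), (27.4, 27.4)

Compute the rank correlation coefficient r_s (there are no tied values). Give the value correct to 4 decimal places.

Rank s: 2, 1, 4, 5, 3
Rank t: 4, 1, 2, 3, 5
d = rank(s) − rank(t): -2, 0, 2, 2, -2; Σd² = 16
ρ = 1 − 6Σd² / [n(n²−1)] = 1 − 6×16 / (5×24) = 1 − 96/120 ≈ 0.2000

0.2000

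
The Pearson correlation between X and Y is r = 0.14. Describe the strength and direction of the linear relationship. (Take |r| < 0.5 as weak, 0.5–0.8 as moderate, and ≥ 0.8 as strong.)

r = 0.14 > 0 so the relationship is positive.
|r| = 0.14, which falls in the weak range.

weak positive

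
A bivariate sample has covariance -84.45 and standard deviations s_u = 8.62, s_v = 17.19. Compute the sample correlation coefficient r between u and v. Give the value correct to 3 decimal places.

-0.570

r = Cov(u,v) / (s_u · s_v) = -84.45 / (8.62 × 17.19)
  = -84.45 / 148.1778 ≈ -0.570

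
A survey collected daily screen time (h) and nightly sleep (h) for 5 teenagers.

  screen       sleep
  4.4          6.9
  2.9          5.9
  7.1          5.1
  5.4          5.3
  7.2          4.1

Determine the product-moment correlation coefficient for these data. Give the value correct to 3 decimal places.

-0.741

n = 5, Σx = 27, Σy = 27.3, Σx² = 159.18, Σy² = 153.33, Σxy = 141.82
nΣxy − ΣxΣy = 709.1 − 737.1 = -28
nΣx² − (Σx)² = 795.9 − 729 = 66.9; nΣy² − (Σy)² = 766.65 − 745.29 = 21.36
r = -28 / √(66.9 × 21.36) = -28 / 37.8019 ≈ -0.741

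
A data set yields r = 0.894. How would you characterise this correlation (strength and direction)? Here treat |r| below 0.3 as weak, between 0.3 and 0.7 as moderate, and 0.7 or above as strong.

strong positive

r = 0.894 > 0 so the relationship is positive.
|r| = 0.894, which falls in the strong range.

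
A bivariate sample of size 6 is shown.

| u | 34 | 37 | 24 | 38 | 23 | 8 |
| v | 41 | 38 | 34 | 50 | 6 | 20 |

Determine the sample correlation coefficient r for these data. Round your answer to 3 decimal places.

0.712

n = 6, Σu = 164, Σv = 189, Σu² = 5138, Σv² = 7217, Σuv = 5814
nΣuv − ΣuΣv = 34884 − 30996 = 3888
nΣu² − (Σu)² = 30828 − 26896 = 3932; nΣv² − (Σv)² = 43302 − 35721 = 7581
r = 3888 / √(3932 × 7581) = 3888 / 5459.7154 ≈ 0.712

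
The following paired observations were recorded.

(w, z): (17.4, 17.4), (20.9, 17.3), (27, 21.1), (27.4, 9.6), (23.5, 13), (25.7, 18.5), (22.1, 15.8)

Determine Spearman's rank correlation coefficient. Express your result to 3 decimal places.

Rank w: 1, 2, 6, 7, 4, 5, 3
Rank z: 5, 4, 7, 1, 2, 6, 3
d = rank(w) − rank(z): -4, -2, -1, 6, 2, -1, 0; Σd² = 62
ρ = 1 − 6Σd² / [n(n²−1)] = 1 − 6×62 / (7×48) = 1 − 372/336 ≈ -0.107

-0.107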